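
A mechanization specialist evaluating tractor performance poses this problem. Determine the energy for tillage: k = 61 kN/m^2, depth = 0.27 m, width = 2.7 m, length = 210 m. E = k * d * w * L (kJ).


E = k * d * w * L
  = 61 * 0.27 * 2.7 * 210
  = 9338.49 kJ


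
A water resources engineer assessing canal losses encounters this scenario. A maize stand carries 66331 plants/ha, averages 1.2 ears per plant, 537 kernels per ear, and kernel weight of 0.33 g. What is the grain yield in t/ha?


Y = density * ears * kernels * kw
  = 66331 * 1.2 * 537 * 0.33 g/ha
  = 14105419.81 g/ha
  = 14105.42 kg/ha = 14.11 t/ha


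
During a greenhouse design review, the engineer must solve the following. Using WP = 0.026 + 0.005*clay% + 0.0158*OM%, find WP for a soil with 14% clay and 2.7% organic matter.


WP = 0.026 + 0.005*14 + 0.0158*2.7
   = 0.026 + 0.0700 + 0.0427
   = 0.1387


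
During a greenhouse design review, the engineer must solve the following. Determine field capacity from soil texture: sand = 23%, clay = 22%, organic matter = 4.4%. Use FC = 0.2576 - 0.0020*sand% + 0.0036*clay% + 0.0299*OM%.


FC = 0.2576 - 0.0020*23 + 0.0036*22 + 0.0299*4.4
   = 0.2576 - 0.0460 + 0.0792 + 0.1316
   = 0.4224


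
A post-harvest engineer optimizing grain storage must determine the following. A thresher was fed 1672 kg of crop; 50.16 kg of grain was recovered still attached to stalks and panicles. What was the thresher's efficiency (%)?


eta = (total - unthreshed) / total * 100
    = (1672 - 50.16) / 1672 * 100
    = 1621.84 / 1672 * 100
    = 97%


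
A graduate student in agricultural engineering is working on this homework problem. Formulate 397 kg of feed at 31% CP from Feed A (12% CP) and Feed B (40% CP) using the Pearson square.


parts_A = CP_b - target = 40 - 31 = 9
parts_B = target - CP_a = 31 - 12 = 19
total_parts = 9 + 19 = 28
Feed A = 397 * 9 / 28 = 127.61 kg
Feed B = 397 * 19 / 28 = 269.39 kg

127.61 kg


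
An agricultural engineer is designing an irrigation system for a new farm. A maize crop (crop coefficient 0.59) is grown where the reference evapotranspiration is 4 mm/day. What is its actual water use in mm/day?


ETc = Kc * ET0
    = 0.59 * 4
    = 2.36 mm/day


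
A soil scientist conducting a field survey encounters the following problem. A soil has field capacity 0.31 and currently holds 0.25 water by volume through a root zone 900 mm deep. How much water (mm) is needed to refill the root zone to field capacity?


SMD = (FC - theta) * D
    = (0.31 - 0.25) * 900
    = 0.060 * 900
    = 54 mm


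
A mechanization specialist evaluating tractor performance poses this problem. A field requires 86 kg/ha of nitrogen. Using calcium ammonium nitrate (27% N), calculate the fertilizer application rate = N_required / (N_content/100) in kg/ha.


Rate = N_required / (N_content / 100)
     = 86 / (27 / 100)
     = 86 / 0.27
     = 318.52 kg/ha


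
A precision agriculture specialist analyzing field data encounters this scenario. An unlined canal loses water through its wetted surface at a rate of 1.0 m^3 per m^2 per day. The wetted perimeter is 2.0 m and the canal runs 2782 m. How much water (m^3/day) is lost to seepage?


S = C * P * L
  = 1.0 * 2.0 * 2782
  = 5564 m^3/day


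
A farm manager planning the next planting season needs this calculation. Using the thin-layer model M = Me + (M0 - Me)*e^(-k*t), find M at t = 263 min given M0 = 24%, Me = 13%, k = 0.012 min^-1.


M = Me + (M0 - Me) * e^(-k*t)
  = 13 + (24 - 13) * e^(-0.012*263)
  = 13 + 11 * e^(-3.156)
  = 13 + 11 * 0.04260
  = 13 + 0.4686
  = 13.47%


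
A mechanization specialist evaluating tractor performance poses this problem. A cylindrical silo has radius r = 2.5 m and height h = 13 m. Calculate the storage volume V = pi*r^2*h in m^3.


V = pi * r^2 * h
  = pi * 2.5^2 * 13
  = pi * 6.25 * 13
  = 255.25 m^3


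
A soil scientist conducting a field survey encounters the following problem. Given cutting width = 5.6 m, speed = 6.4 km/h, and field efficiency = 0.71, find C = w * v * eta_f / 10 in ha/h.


C = w * v * eta_f / 10
  = 5.6 * 6.4 * 0.71 / 10
  = 25.45 / 10
  = 2.54 ha/h


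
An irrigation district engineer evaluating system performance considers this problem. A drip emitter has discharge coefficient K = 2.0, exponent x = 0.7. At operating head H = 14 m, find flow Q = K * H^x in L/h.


Q = K * H^x
  = 2.0 * 14^0.7
  = 2.0 * 6.3429
  = 12.69 L/h


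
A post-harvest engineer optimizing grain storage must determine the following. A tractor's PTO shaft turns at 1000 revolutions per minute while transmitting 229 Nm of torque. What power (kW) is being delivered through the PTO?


P = 2*pi*n*T / 60000
  = 2*pi * 1000 * 229 / 60000
  = 1438849.44 / 60000
  = 23.98 kW


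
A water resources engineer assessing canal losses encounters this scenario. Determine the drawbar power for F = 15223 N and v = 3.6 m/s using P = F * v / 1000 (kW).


P = F * v / 1000
  = 15223 * 3.6 / 1000
  = 54802.80 / 1000
  = 54.80 kW


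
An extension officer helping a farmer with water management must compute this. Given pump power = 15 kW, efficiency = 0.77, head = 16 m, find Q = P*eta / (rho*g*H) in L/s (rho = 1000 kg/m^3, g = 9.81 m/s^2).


Q = (P * 1000 * eta) / (rho * g * H)
  = (15 * 1000 * 0.77) / (1000 * 9.81 * 16)
  = 11550 / 156960
  = 0.07359 m^3/s = 73.59 L/s


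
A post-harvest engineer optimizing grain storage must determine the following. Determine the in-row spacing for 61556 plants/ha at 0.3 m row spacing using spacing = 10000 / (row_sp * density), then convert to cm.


spacing = 10000 / (row_sp * density)
        = 10000 / (0.3 * 61556)
        = 10000 / 18466.80
        = 0.54151 m = 54.15 cm


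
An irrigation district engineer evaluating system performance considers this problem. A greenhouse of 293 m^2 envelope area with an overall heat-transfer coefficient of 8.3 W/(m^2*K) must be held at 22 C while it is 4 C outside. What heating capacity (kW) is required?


dT = 22 - (4) = 18 K
Q = U * A * dT
  = 8.3 * 293 * 18
  = 43774.20 W = 43.77 kW


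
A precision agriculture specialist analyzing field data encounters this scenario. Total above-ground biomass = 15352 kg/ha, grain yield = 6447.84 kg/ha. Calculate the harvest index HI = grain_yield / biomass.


HI = grain_yield / biomass
   = 6447.84 / 15352
   = 0.42


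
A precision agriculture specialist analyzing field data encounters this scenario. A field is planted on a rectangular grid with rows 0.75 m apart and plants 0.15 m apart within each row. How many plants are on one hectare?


D = 10000 / (row_sp * plant_sp)
  = 10000 / (0.75 * 0.15)
  = 10000 / 0.1125
  = 88888.89 plants/ha


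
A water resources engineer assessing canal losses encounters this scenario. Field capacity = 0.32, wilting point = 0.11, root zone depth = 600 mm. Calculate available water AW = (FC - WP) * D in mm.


AW = (FC - WP) * D
   = (0.32 - 0.11) * 600
   = 0.21 * 600
   = 126 mm


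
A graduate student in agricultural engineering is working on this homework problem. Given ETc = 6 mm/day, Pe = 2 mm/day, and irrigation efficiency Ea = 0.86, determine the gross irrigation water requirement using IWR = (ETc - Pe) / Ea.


IWR = (ETc - Pe) / Ea
    = (6 - 2) / 0.86
    = 4 / 0.86
    = 4.65 mm/day


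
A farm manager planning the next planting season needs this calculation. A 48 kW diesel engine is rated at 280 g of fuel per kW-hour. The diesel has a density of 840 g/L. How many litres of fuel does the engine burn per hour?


FC = P * BSFC / rho_fuel
   = 48 * 280 / 840
   = 13440 / 840
   = 16 L/h


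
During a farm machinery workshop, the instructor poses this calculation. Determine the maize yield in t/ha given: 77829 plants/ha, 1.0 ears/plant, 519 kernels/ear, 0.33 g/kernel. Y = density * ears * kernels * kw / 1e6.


Y = density * ears * kernels * kw
  = 77829 * 1.0 * 519 * 0.33 g/ha
  = 13329772.83 g/ha
  = 13329.77 kg/ha = 13.33 t/ha


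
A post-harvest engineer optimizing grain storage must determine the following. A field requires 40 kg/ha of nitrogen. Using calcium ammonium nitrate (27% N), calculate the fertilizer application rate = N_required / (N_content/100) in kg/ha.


Rate = N_required / (N_content / 100)
     = 40 / (27 / 100)
     = 40 / 0.27
     = 148.15 kg/ha


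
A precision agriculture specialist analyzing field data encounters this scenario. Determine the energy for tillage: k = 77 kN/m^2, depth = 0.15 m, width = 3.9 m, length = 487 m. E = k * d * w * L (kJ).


E = k * d * w * L
  = 77 * 0.15 * 3.9 * 487
  = 21936.92 kJ


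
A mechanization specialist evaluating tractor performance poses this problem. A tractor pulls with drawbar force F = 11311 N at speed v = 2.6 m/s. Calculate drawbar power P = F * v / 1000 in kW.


P = F * v / 1000
  = 11311 * 2.6 / 1000
  = 29408.60 / 1000
  = 29.41 kW


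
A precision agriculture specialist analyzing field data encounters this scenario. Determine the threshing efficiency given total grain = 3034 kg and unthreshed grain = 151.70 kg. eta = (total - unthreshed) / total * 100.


eta = (total - unthreshed) / total * 100
    = (3034 - 151.70) / 3034 * 100
    = 2882.30 / 3034 * 100
    = 95%


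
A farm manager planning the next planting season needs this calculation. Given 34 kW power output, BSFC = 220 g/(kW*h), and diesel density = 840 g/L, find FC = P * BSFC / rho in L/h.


FC = P * BSFC / rho_fuel
   = 34 * 220 / 840
   = 7480 / 840
   = 8.90 L/h


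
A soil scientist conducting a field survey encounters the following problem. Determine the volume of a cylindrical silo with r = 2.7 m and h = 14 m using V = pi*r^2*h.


V = pi * r^2 * h
  = pi * 2.7^2 * 14
  = pi * 7.29 * 14
  = 320.63 m^3


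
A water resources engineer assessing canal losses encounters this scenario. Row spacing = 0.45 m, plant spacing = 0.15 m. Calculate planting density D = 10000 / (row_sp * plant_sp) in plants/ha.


D = 10000 / (row_sp * plant_sp)
  = 10000 / (0.45 * 0.15)
  = 10000 / 0.0675
  = 148148.15 plants/ha


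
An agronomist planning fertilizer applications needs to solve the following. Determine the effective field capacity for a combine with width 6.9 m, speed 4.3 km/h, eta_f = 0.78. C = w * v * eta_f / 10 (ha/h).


C = w * v * eta_f / 10
  = 6.9 * 4.3 * 0.78 / 10
  = 23.14 / 10
  = 2.31 ha/h


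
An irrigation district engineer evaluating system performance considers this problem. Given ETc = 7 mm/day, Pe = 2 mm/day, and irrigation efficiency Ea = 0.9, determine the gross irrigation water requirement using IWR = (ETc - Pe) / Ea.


IWR = (ETc - Pe) / Ea
    = (7 - 2) / 0.9
    = 5 / 0.9
    = 5.56 mm/day


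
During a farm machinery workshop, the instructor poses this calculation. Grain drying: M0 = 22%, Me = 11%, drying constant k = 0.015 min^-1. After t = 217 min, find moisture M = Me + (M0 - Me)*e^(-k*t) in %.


M = Me + (M0 - Me) * e^(-k*t)
  = 11 + (22 - 11) * e^(-0.015*217)
  = 11 + 11 * e^(-3.255)
  = 11 + 11 * 0.03858
  = 11 + 0.4244
  = 11.42%


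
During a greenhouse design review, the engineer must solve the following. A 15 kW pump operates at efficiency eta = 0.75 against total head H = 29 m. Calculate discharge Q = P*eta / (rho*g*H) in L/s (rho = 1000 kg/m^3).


Q = (P * 1000 * eta) / (rho * g * H)
  = (15 * 1000 * 0.75) / (1000 * 9.81 * 29)
  = 11250 / 284490
  = 0.03954 m^3/s = 39.54 L/s


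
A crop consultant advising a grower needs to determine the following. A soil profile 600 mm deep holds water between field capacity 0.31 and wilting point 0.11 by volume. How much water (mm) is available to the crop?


AW = (FC - WP) * D
   = (0.31 - 0.11) * 600
   = 0.20 * 600
   = 120 mm


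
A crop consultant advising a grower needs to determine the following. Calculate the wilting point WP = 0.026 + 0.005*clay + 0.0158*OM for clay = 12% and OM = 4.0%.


WP = 0.026 + 0.005*12 + 0.0158*4.0
   = 0.026 + 0.0600 + 0.0632
   = 0.1492


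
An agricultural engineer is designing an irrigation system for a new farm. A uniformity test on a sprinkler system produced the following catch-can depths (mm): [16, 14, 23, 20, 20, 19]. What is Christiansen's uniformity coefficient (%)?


xbar = 112 / 6 = 18.667
sum|xi - xbar| = 14.667
CU = 100 * (1 - 14.667 / (6 * 18.667))
   = 100 * (1 - 0.1310)
   = 86.90%


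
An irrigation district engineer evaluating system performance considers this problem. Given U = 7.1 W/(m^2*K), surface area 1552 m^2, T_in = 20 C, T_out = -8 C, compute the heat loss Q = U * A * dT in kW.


dT = 20 - (-8) = 28 K
Q = U * A * dT
  = 7.1 * 1552 * 28
  = 308537.60 W = 308.54 kW


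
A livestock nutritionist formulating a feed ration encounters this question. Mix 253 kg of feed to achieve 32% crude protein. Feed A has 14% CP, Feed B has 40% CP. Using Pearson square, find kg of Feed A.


parts_A = CP_b - target = 40 - 32 = 8
parts_B = target - CP_a = 32 - 14 = 18
total_parts = 8 + 18 = 26
Feed A = 253 * 8 / 26 = 77.85 kg
Feed B = 253 * 18 / 26 = 175.15 kg

77.85 kg


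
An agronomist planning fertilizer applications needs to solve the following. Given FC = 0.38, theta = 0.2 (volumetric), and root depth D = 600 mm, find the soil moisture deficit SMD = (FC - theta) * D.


SMD = (FC - theta) * D
    = (0.38 - 0.2) * 600
    = 0.180 * 600
    = 108 mm


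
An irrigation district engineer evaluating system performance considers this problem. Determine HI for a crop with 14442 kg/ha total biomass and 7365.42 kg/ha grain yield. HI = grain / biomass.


HI = grain_yield / biomass
   = 7365.42 / 14442
   = 0.51


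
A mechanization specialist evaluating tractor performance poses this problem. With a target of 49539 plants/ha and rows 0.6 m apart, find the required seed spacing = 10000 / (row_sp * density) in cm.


spacing = 10000 / (row_sp * density)
        = 10000 / (0.6 * 49539)
        = 10000 / 29723.40
        = 0.33644 m = 33.64 cm


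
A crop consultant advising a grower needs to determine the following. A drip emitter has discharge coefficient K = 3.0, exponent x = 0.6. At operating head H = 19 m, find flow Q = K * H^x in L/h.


Q = K * H^x
  = 3.0 * 19^0.6
  = 3.0 * 5.8513
  = 17.55 L/h


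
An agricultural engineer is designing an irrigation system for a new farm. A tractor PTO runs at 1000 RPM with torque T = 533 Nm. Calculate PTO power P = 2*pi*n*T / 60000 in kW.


P = 2*pi*n*T / 60000
  = 2*pi * 1000 * 533 / 60000
  = 3348937.77 / 60000
  = 55.82 kW


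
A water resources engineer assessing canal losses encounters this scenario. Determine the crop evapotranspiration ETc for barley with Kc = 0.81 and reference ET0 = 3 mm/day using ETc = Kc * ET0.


ETc = Kc * ET0
    = 0.81 * 3
    = 2.43 mm/day


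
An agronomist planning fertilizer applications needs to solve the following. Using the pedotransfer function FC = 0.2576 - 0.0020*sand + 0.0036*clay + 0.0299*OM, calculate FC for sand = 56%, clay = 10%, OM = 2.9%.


FC = 0.2576 - 0.0020*56 + 0.0036*10 + 0.0299*2.9
   = 0.2576 - 0.1120 + 0.0360 + 0.0867
   = 0.2683


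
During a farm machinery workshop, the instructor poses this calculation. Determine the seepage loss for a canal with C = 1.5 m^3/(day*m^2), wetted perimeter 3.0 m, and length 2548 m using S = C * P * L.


S = C * P * L
  = 1.5 * 3.0 * 2548
  = 11466 m^3/day


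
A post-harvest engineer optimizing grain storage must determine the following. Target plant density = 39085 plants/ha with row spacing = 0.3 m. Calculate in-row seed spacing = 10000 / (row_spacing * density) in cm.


spacing = 10000 / (row_sp * density)
        = 10000 / (0.3 * 39085)
        = 10000 / 11725.50
        = 0.85284 m = 85.28 cm


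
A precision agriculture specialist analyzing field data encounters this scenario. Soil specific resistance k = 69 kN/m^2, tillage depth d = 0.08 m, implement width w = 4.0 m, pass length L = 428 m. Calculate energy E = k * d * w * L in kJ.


E = k * d * w * L
  = 69 * 0.08 * 4.0 * 428
  = 9450.24 kJ


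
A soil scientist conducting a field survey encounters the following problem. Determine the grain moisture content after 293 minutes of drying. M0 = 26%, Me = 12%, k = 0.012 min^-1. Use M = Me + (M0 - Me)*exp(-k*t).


M = Me + (M0 - Me) * e^(-k*t)
  = 12 + (26 - 12) * e^(-0.012*293)
  = 12 + 14 * e^(-3.516)
  = 12 + 14 * 0.02972
  = 12 + 0.4161
  = 12.42%


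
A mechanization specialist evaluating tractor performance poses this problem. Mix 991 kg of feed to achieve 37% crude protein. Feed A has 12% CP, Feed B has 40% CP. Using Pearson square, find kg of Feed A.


parts_A = CP_b - target = 40 - 37 = 3
parts_B = target - CP_a = 37 - 12 = 25
total_parts = 3 + 25 = 28
Feed A = 991 * 3 / 28 = 106.18 kg
Feed B = 991 * 25 / 28 = 884.82 kg

106.18 kg


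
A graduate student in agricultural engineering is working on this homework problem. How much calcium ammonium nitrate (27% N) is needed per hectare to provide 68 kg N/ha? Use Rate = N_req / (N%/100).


Rate = N_required / (N_content / 100)
     = 68 / (27 / 100)
     = 68 / 0.27
     = 251.85 kg/ha


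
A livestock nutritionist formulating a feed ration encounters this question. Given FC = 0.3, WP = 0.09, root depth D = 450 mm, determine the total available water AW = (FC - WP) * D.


AW = (FC - WP) * D
   = (0.3 - 0.09) * 450
   = 0.21 * 450
   = 94.50 mm


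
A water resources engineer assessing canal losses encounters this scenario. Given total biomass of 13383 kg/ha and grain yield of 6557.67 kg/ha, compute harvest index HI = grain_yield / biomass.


HI = grain_yield / biomass
   = 6557.67 / 13383
   = 0.49


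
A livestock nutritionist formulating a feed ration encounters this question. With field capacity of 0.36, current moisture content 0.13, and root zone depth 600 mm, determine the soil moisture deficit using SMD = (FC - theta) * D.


SMD = (FC - theta) * D
    = (0.36 - 0.13) * 600
    = 0.230 * 600
    = 138 mm


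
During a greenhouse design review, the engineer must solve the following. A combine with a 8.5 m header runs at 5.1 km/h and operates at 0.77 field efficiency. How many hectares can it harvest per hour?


C = w * v * eta_f / 10
  = 8.5 * 5.1 * 0.77 / 10
  = 33.38 / 10
  = 3.34 ha/h


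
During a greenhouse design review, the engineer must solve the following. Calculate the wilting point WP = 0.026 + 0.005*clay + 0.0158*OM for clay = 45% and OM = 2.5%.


WP = 0.026 + 0.005*45 + 0.0158*2.5
   = 0.026 + 0.2250 + 0.0395
   = 0.2905


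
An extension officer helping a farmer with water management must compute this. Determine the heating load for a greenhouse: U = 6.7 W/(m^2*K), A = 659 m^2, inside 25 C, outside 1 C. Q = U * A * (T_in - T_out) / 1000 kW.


dT = 25 - (1) = 24 K
Q = U * A * dT
  = 6.7 * 659 * 24
  = 105967.20 W = 105.97 kW


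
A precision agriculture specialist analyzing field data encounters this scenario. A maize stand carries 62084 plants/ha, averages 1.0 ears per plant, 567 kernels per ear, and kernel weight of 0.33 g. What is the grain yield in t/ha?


Y = density * ears * kernels * kw
  = 62084 * 1.0 * 567 * 0.33 g/ha
  = 11616537.24 g/ha
  = 11616.54 kg/ha = 11.62 t/ha


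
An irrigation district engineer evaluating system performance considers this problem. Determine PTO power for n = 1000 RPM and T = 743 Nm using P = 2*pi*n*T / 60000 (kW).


P = 2*pi*n*T / 60000
  = 2*pi * 1000 * 743 / 60000
  = 4668406.68 / 60000
  = 77.81 kW


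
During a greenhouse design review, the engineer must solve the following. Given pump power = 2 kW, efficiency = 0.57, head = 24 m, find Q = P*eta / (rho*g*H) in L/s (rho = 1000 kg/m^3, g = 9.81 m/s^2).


Q = (P * 1000 * eta) / (rho * g * H)
  = (2 * 1000 * 0.57) / (1000 * 9.81 * 24)
  = 1140 / 235440
  = 0.00484 m^3/s = 4.84 L/s


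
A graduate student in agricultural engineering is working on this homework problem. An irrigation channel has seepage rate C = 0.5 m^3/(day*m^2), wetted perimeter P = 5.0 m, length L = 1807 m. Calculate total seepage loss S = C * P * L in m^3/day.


S = C * P * L
  = 0.5 * 5.0 * 1807
  = 4517.50 m^3/day


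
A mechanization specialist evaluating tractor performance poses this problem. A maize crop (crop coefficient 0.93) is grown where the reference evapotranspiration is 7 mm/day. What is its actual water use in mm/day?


ETc = Kc * ET0
    = 0.93 * 7
    = 6.51 mm/day


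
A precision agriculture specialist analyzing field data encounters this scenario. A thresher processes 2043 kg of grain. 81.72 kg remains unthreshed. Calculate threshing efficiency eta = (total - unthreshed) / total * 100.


eta = (total - unthreshed) / total * 100
    = (2043 - 81.72) / 2043 * 100
    = 1961.28 / 2043 * 100
    = 96%


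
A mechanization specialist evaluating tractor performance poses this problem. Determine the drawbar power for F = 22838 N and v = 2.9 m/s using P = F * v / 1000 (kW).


P = F * v / 1000
  = 22838 * 2.9 / 1000
  = 66230.20 / 1000
  = 66.23 kW


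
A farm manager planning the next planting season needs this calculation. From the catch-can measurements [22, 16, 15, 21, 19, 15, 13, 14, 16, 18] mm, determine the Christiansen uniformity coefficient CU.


xbar = 169 / 10 = 16.900
sum|xi - xbar| = 24.800
CU = 100 * (1 - 24.800 / (10 * 16.900))
   = 100 * (1 - 0.1467)
   = 85.33%


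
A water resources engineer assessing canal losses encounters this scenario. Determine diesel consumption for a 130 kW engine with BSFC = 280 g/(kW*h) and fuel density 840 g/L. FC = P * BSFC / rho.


FC = P * BSFC / rho_fuel
   = 130 * 280 / 840
   = 36400 / 840
   = 43.33 L/h


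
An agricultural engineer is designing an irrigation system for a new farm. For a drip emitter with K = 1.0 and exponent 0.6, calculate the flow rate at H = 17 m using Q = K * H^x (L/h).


Q = K * H^x
  = 1.0 * 17^0.6
  = 1.0 * 5.4736
  = 5.47 L/h


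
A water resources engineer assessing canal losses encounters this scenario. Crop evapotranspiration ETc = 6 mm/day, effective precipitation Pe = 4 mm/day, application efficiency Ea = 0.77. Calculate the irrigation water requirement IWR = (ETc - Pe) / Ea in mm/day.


IWR = (ETc - Pe) / Ea
    = (6 - 4) / 0.77
    = 2 / 0.77
    = 2.60 mm/day


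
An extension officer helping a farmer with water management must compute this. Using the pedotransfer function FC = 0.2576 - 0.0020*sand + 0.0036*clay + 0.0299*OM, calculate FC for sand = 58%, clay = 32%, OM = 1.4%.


FC = 0.2576 - 0.0020*58 + 0.0036*32 + 0.0299*1.4
   = 0.2576 - 0.1160 + 0.1152 + 0.0419
   = 0.2987


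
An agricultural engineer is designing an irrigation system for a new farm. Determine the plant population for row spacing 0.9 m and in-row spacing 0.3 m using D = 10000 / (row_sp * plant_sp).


D = 10000 / (row_sp * plant_sp)
  = 10000 / (0.9 * 0.3)
  = 10000 / 0.2700
  = 37037.04 plants/ha


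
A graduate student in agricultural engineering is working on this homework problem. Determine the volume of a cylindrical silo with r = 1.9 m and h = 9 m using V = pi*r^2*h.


V = pi * r^2 * h
  = pi * 1.9^2 * 9
  = pi * 3.61 * 9
  = 102.07 m^3


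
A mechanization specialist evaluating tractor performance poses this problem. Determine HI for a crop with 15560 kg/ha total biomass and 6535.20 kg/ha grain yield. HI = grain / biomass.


HI = grain_yield / biomass
   = 6535.20 / 15560
   = 0.42


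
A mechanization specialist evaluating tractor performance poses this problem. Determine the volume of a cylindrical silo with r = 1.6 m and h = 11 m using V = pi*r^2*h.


V = pi * r^2 * h
  = pi * 1.6^2 * 11
  = pi * 2.56 * 11
  = 88.47 m^3


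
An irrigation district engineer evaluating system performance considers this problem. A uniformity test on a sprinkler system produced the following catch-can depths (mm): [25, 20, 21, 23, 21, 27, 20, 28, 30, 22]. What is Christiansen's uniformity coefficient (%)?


xbar = 237 / 10 = 23.700
sum|xi - xbar| = 30.400
CU = 100 * (1 - 30.400 / (10 * 23.700))
   = 100 * (1 - 0.1283)
   = 87.17%


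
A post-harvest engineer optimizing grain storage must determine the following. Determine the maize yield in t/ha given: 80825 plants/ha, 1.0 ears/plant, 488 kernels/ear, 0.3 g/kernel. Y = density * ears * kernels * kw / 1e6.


Y = density * ears * kernels * kw
  = 80825 * 1.0 * 488 * 0.3 g/ha
  = 11832780 g/ha
  = 11832.78 kg/ha = 11.83 t/ha


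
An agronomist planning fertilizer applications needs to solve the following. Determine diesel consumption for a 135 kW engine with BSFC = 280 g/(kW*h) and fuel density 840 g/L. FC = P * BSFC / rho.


FC = P * BSFC / rho_fuel
   = 135 * 280 / 840
   = 37800 / 840
   = 45 L/h


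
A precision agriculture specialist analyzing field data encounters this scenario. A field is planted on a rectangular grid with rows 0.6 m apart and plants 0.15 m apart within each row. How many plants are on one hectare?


D = 10000 / (row_sp * plant_sp)
  = 10000 / (0.6 * 0.15)
  = 10000 / 0.0900
  = 111111.11 plants/ha


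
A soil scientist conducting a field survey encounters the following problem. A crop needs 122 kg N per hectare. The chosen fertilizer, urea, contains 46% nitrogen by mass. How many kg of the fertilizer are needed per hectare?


Rate = N_required / (N_content / 100)
     = 122 / (46 / 100)
     = 122 / 0.46
     = 265.22 kg/ha


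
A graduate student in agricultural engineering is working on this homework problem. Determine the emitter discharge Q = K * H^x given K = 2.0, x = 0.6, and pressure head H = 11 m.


Q = K * H^x
  = 2.0 * 11^0.6
  = 2.0 * 4.2154
  = 8.43 L/h


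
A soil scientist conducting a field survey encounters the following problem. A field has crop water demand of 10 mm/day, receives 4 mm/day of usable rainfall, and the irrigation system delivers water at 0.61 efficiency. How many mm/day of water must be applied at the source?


IWR = (ETc - Pe) / Ea
    = (10 - 4) / 0.61
    = 6 / 0.61
    = 9.84 mm/day


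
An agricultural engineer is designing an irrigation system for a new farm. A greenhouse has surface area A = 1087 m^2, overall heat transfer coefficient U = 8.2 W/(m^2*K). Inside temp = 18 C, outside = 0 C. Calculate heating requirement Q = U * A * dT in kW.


dT = 18 - (0) = 18 K
Q = U * A * dT
  = 8.2 * 1087 * 18
  = 160441.20 W = 160.44 kW


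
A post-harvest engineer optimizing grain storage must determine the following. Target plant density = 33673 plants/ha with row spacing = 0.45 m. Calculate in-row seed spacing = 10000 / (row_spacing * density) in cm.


spacing = 10000 / (row_sp * density)
        = 10000 / (0.45 * 33673)
        = 10000 / 15152.85
        = 0.65994 m = 65.99 cm


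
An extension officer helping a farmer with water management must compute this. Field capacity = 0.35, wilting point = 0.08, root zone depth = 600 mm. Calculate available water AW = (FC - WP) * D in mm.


AW = (FC - WP) * D
   = (0.35 - 0.08) * 600
   = 0.27 * 600
   = 162 mm


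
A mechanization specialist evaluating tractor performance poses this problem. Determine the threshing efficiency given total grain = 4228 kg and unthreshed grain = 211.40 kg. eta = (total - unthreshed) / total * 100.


eta = (total - unthreshed) / total * 100
    = (4228 - 211.40) / 4228 * 100
    = 4016.60 / 4228 * 100
    = 95%


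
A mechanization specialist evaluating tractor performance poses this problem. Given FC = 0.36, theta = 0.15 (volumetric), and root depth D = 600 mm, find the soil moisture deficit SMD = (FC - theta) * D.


SMD = (FC - theta) * D
    = (0.36 - 0.15) * 600
    = 0.210 * 600
    = 126 mm


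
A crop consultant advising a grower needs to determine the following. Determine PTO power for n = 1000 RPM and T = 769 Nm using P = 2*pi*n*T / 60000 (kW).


P = 2*pi*n*T / 60000
  = 2*pi * 1000 * 769 / 60000
  = 4831769.50 / 60000
  = 80.53 kW


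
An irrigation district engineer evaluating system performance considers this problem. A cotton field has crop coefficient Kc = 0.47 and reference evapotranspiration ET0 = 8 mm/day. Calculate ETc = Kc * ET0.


ETc = Kc * ET0
    = 0.47 * 8
    = 3.76 mm/day


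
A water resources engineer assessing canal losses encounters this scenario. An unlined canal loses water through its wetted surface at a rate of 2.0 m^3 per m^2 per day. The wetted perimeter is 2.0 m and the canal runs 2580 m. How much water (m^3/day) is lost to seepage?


S = C * P * L
  = 2.0 * 2.0 * 2580
  = 10320 m^3/day


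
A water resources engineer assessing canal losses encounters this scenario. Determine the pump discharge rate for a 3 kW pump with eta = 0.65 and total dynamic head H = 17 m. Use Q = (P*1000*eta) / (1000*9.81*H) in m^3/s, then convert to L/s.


Q = (P * 1000 * eta) / (rho * g * H)
  = (3 * 1000 * 0.65) / (1000 * 9.81 * 17)
  = 1950 / 166770
  = 0.01169 m^3/s = 11.69 L/s


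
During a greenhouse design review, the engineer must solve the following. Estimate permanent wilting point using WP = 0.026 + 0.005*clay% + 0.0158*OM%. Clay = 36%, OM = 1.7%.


WP = 0.026 + 0.005*36 + 0.0158*1.7
   = 0.026 + 0.1800 + 0.0269
   = 0.2329


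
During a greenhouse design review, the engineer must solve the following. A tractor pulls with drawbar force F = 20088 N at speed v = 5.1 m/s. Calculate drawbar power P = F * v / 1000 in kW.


P = F * v / 1000
  = 20088 * 5.1 / 1000
  = 102448.80 / 1000
  = 102.45 kW


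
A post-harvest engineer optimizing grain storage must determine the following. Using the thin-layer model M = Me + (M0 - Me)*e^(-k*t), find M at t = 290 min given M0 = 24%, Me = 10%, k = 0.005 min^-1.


M = Me + (M0 - Me) * e^(-k*t)
  = 10 + (24 - 10) * e^(-0.005*290)
  = 10 + 14 * e^(-1.450)
  = 10 + 14 * 0.23457
  = 10 + 3.2840
  = 13.28%


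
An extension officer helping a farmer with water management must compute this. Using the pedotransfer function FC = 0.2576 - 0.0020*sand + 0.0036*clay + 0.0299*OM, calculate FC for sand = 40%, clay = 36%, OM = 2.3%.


FC = 0.2576 - 0.0020*40 + 0.0036*36 + 0.0299*2.3
   = 0.2576 - 0.0800 + 0.1296 + 0.0688
   = 0.3760


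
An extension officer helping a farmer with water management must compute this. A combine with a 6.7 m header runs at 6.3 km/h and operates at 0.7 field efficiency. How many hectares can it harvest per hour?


C = w * v * eta_f / 10
  = 6.7 * 6.3 * 0.7 / 10
  = 29.55 / 10
  = 2.95 ha/h


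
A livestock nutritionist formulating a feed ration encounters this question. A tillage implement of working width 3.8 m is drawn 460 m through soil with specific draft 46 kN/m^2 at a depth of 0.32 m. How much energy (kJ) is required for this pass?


E = k * d * w * L
  = 46 * 0.32 * 3.8 * 460
  = 25730.56 kJ


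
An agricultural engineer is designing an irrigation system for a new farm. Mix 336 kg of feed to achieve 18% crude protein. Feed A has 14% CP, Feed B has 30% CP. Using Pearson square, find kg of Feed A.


parts_A = CP_b - target = 30 - 18 = 12
parts_B = target - CP_a = 18 - 14 = 4
total_parts = 12 + 4 = 16
Feed A = 336 * 12 / 16 = 252 kg
Feed B = 336 * 4 / 16 = 84 kg

252 kg


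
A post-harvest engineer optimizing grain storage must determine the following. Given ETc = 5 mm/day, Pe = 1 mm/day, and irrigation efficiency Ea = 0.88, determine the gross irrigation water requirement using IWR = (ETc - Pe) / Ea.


IWR = (ETc - Pe) / Ea
    = (5 - 1) / 0.88
    = 4 / 0.88
    = 4.55 mm/day


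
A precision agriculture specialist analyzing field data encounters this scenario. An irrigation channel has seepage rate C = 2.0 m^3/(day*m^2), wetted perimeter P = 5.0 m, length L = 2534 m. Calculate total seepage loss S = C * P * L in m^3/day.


S = C * P * L
  = 2.0 * 5.0 * 2534
  = 25340 m^3/day


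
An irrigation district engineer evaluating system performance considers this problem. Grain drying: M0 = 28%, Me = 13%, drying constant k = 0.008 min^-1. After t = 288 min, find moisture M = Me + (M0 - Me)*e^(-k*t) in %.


M = Me + (M0 - Me) * e^(-k*t)
  = 13 + (28 - 13) * e^(-0.008*288)
  = 13 + 15 * e^(-2.304)
  = 13 + 15 * 0.09986
  = 13 + 1.4979
  = 14.50%


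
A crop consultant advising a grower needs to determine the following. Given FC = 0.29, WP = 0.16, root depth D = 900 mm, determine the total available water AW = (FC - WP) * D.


AW = (FC - WP) * D
   = (0.29 - 0.16) * 900
   = 0.13 * 900
   = 117 mm


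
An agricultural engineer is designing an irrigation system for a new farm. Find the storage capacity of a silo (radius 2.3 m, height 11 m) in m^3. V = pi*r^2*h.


V = pi * r^2 * h
  = pi * 2.3^2 * 11
  = pi * 5.29 * 11
  = 182.81 m^3


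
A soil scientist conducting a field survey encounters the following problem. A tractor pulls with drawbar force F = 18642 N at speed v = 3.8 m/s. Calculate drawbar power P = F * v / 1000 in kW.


P = F * v / 1000
  = 18642 * 3.8 / 1000
  = 70839.60 / 1000
  = 70.84 kW


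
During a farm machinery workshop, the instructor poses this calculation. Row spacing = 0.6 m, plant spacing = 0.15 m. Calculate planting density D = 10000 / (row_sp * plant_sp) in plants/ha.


D = 10000 / (row_sp * plant_sp)
  = 10000 / (0.6 * 0.15)
  = 10000 / 0.0900
  = 111111.11 plants/ha


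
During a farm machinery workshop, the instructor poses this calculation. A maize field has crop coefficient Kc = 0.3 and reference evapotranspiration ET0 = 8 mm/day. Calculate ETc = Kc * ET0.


ETc = Kc * ET0
    = 0.3 * 8
    = 2.40 mm/day


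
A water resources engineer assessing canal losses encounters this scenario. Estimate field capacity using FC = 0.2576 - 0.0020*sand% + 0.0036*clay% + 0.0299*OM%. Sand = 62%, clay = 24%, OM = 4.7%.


FC = 0.2576 - 0.0020*62 + 0.0036*24 + 0.0299*4.7
   = 0.2576 - 0.1240 + 0.0864 + 0.1405
   = 0.3605


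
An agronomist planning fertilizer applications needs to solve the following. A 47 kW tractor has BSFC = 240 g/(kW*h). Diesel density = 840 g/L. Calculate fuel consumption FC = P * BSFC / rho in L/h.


FC = P * BSFC / rho_fuel
   = 47 * 240 / 840
   = 11280 / 840
   = 13.43 L/h


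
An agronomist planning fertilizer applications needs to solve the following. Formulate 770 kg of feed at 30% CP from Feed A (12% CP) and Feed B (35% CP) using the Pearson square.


parts_A = CP_b - target = 35 - 30 = 5
parts_B = target - CP_a = 30 - 12 = 18
total_parts = 5 + 18 = 23
Feed A = 770 * 5 / 23 = 167.39 kg
Feed B = 770 * 18 / 23 = 602.61 kg

167.39 kg


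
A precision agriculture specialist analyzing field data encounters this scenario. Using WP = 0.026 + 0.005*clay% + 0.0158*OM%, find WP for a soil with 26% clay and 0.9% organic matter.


WP = 0.026 + 0.005*26 + 0.0158*0.9
   = 0.026 + 0.1300 + 0.0142
   = 0.1702


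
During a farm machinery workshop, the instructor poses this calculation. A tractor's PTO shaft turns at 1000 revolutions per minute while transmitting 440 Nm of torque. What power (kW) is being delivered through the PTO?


P = 2*pi*n*T / 60000
  = 2*pi * 1000 * 440 / 60000
  = 2764601.54 / 60000
  = 46.08 kW


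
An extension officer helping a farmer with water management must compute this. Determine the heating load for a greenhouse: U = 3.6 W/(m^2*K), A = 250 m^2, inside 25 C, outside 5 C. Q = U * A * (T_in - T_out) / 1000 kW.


dT = 25 - (5) = 20 K
Q = U * A * dT
  = 3.6 * 250 * 20
  = 18000 W = 18 kW


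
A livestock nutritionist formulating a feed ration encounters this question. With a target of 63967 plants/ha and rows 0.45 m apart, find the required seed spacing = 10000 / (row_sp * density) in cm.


spacing = 10000 / (row_sp * density)
        = 10000 / (0.45 * 63967)
        = 10000 / 28785.15
        = 0.34740 m = 34.74 cm


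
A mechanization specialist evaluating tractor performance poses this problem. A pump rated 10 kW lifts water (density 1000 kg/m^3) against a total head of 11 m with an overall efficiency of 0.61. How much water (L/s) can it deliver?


Q = (P * 1000 * eta) / (rho * g * H)
  = (10 * 1000 * 0.61) / (1000 * 9.81 * 11)
  = 6100 / 107910
  = 0.05653 m^3/s = 56.53 L/s


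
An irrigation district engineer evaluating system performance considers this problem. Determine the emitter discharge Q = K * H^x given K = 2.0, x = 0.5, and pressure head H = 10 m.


Q = K * H^x
  = 2.0 * 10^0.5
  = 2.0 * 3.1623
  = 6.32 L/h


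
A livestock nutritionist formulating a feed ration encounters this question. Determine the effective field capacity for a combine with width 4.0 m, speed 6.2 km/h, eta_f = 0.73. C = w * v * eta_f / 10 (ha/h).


C = w * v * eta_f / 10
  = 4.0 * 6.2 * 0.73 / 10
  = 18.10 / 10
  = 1.81 ha/h


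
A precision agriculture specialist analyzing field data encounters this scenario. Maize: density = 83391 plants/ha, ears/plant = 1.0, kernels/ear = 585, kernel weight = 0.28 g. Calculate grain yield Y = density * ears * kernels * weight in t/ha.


Y = density * ears * kernels * kw
  = 83391 * 1.0 * 585 * 0.28 g/ha
  = 13659445.80 g/ha
  = 13659.45 kg/ha = 13.66 t/ha


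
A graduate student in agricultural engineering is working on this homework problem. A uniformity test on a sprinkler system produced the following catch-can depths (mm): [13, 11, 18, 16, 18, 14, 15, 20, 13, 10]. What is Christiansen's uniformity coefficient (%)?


xbar = 148 / 10 = 14.800
sum|xi - xbar| = 26
CU = 100 * (1 - 26 / (10 * 14.800))
   = 100 * (1 - 0.1757)
   = 82.43%


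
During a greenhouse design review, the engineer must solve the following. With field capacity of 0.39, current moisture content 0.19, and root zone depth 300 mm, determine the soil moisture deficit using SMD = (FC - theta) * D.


SMD = (FC - theta) * D
    = (0.39 - 0.19) * 300
    = 0.200 * 300
    = 60 mm


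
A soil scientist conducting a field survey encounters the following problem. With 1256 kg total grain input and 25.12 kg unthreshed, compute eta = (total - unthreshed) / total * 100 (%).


eta = (total - unthreshed) / total * 100
    = (1256 - 25.12) / 1256 * 100
    = 1230.88 / 1256 * 100
    = 98%


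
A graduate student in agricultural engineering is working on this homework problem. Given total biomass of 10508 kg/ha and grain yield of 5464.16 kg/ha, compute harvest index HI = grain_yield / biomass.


HI = grain_yield / biomass
   = 5464.16 / 10508
   = 0.52


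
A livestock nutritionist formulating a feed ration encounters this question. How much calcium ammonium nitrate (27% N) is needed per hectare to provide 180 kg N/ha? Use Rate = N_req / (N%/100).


Rate = N_required / (N_content / 100)
     = 180 / (27 / 100)
     = 180 / 0.27
     = 666.67 kg/ha


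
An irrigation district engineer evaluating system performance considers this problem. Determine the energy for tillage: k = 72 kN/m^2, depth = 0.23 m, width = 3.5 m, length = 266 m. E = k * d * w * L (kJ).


E = k * d * w * L
  = 72 * 0.23 * 3.5 * 266
  = 15417.36 kJ


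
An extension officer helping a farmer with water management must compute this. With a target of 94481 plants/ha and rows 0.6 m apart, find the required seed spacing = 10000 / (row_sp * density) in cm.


spacing = 10000 / (row_sp * density)
        = 10000 / (0.6 * 94481)
        = 10000 / 56688.60
        = 0.17640 m = 17.64 cm


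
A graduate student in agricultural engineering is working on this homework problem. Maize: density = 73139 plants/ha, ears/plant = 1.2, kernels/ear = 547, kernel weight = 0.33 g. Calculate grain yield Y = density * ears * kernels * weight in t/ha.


Y = density * ears * kernels * kw
  = 73139 * 1.2 * 547 * 0.33 g/ha
  = 15842785.07 g/ha
  = 15842.79 kg/ha = 15.84 t/ha


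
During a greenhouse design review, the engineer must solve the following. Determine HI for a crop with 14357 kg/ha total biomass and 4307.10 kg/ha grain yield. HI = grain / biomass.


HI = grain_yield / biomass
   = 4307.10 / 14357
   = 0.30


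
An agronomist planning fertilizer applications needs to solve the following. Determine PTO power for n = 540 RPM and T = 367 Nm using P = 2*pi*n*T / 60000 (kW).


P = 2*pi*n*T / 60000
  = 2*pi * 540 * 367 / 60000
  = 1245201.66 / 60000
  = 20.75 kW
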